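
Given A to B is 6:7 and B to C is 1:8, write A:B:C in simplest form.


Match B: multiply A:B by 1 → 6:7
Multiply B:C by 7 → 7:56
Combined: 6:7:56
GCD = 1
= 6:7:56

6:7:56


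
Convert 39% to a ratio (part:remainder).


39% means 39 parts out of 100; remainder = 61
Part : remainder = 39:61
GCD = 1
= 39:61

39:61


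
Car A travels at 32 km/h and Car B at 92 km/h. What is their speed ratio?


Ratio = 32:92
GCD = 4
Simplified = 8:23
Time ratio (same distance) = 23:8
Speed ratio = 8:23

8:23


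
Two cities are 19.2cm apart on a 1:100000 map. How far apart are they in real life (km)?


Real distance = map distance × scale
= 19.2cm × 100000
= 1920000 cm = 19200.0 m
= 19.200 km

19.200 km


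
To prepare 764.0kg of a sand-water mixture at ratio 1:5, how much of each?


Total parts = 1 + 5 = 6
sand: 764.0 × 1/6 = 127.3kg
water: 764.0 × 5/6 = 636.7kg
= 127.3kg and 636.7kg

127.3kg and 636.7kg


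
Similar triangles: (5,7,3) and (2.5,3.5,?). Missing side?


Scale factor = 2.5/5 = 0.5
Missing side = 3 × 0.5
= 1.5

1.5


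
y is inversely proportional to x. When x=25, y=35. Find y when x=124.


Inverse proportion: x × y = constant
k = 25 × 35 = 875
y₂ = k / 124 = 875 / 124
= 7.06

7.06


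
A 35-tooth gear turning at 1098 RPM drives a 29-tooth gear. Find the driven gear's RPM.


Gear ratio = 35:29 = 35:29
RPM_B = RPM_A × (teeth_A / teeth_B)
= 1098 × (35/29)
= 1325.2 RPM

1325.2 RPM


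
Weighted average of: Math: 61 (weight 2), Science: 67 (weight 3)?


Numerator = 61×2 + 67×3
= 122 + 201
= 323
Total weight = 5
Weighted avg = 323/5
= 64.60

64.60


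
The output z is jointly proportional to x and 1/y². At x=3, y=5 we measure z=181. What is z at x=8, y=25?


z = k·x/y²
Solve for k using the known point: k = z·y²/x = 181×25/3 = 4525/3 ≈ 1508.3333
Now evaluate at x=8, y=25:
z = k × 8 / 625 = (4525 × 8) / (3 × 625) = 36200/1875
≈ 19.3067

19.3067


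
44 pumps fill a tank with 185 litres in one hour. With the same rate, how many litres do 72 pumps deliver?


Direct proportion: y/x = constant
k = 185/44 ≈ 4.2045
y₂ = k × 72 = 185 × 72 / 44 = 13320/44
≈ 302.73

302.73


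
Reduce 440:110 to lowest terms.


GCD(440, 110) = 110
440/110 : 110/110
= 4:1

4:1


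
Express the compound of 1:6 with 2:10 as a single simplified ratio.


Compound ratio = (1×2) : (6×10)
= 2:60
GCD = 2
= 1:30

1:30


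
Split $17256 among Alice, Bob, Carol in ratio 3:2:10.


Total parts = 3 + 2 + 10 = 15
Alice: 17256 × 3/15 = 3451.20
Bob: 17256 × 2/15 = 2300.80
Carol: 17256 × 10/15 = 11504.00
= Alice: $3451.20, Bob: $2300.80, Carol: $11504.00

Alice: $3451.20, Bob: $2300.80, Carol: $11504.00


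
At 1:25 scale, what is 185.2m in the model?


Model size = real / scale
= 185.2 / 25
= 7.4080 m

7.4080 m


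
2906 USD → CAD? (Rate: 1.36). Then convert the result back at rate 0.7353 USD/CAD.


Amount × rate = 2906 × 1.36 = 3952.16 CAD
Round-trip: 3952.16 × 0.7353 = 2906.02 USD
= 3952.16 CAD, then 2906.02 USD

3952.16 CAD, then 2906.02 USD


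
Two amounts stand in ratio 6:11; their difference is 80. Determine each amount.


Let A = 6k, B = 11k.
11k - 6k = 80
5k = 80 → k = 80/5 = 16
A = 6×16 = 96, B = 11×16 = 176
= A = 96, B = 176

A = 96, B = 176


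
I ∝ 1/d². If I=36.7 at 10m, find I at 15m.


I₁d₁² = I₂d₂²
I₂ = I₁ × (d₁/d₂)²
= 36.7 × (10/15)²
= 36.7 × 100/225
= 3670/225
≈ 16.3111

16.3111


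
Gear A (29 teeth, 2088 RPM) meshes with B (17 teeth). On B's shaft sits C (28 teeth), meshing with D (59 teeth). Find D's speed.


Stage 1: RPM_B = RPM_A × t_A/t_B = 2088 × 29/17 = 60552/17 ≈ 3561.88
B and C share a shaft → RPM_C = RPM_B
Stage 2: RPM_D = RPM_C × t_C/t_D = RPM_A × (t_A×t_C)/(t_B×t_D)
Overall ratio = (29×28)/(17×59) = 812/1003
RPM_D = 2088 × 812/1003 = 1695456/1003
≈ 1690.38 RPM

1690.38 RPM


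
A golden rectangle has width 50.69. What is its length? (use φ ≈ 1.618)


φ = (1 + √5) / 2 ≈ 1.618
Length = width × φ = 50.69 × 1.618 = 82.01642
≈ 82.02

82.02


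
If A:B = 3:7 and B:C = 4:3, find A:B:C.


Match B: multiply A:B by 4 → 12:28
Multiply B:C by 7 → 28:21
Combined: 12:28:21
GCD = 1
= 12:28:21

12:28:21


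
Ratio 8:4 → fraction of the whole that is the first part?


Total parts = 8 + 4 = 12
First part: 8/12 = 2/3
= 2/3

2/3


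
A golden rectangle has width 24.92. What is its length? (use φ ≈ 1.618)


φ = (1 + √5) / 2 ≈ 1.618
Length = width × φ = 24.92 × 1.618 = 40.32056
≈ 40.32

40.32


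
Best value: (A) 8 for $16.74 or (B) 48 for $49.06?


Deal A: $16.74/8 = $2.0925/unit
Deal B: $49.06/48 = $1.0221/unit
B is cheaper per unit
= Deal B

Deal B


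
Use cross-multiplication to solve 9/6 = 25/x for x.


Cross multiply: 9 × x = 6 × 25
9x = 150
x = 150 / 9
= 16.67

16.67


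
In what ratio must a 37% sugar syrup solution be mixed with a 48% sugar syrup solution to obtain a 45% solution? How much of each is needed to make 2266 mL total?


Let x parts of 37% mix with y parts of 48%.
37x + 48y = 45(x + y)
37x + 48y = 45x + 45y
x(37 - 45) = y(45 - 48)
x/y = (48 - 45)/(45 - 37) = 3/8
Simplify: 3:8
Total parts = 11; one part = 2266/11 = 206.00 mL
37% solution: 3×206.00 = 618.00 mL
48% solution: 8×206.00 = 1648.00 mL
= ratio 3:8; 618.00 mL and 1648.00 mL

ratio 3:8; 618.00 mL and 1648.00 mL


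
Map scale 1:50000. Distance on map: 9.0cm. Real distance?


Real distance = map distance × scale
= 9.0cm × 50000
= 450000 cm = 4500.0 m
= 4.500 km

4.500 km


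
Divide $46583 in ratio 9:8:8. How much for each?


Total parts = 9 + 8 + 8 = 25
Part 1: 46583 × 9/25 = 16769.88
Part 2: 46583 × 8/25 = 14906.56
Part 3: 46583 × 8/25 = 14906.56
= Part 1: $16769.88, Part 2: $14906.56, Part 3: $14906.56

Part 1: $16769.88, Part 2: $14906.56, Part 3: $14906.56


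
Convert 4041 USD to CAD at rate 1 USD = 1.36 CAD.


Amount × rate = 4041 × 1.36
= 5495.76 CAD

5495.76 CAD


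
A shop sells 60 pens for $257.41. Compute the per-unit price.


Unit rate = total / quantity
= 257.41 / 60
= $4.29 per unit

$4.29 per unit


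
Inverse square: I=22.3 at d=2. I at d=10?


I₁d₁² = I₂d₂²
I₂ = I₁ × (d₁/d₂)²
= 22.3 × (2/10)²
= 22.3 × 4/100
= 89.2/100
= 0.8920

0.8920


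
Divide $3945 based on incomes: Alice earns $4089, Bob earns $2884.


Total income = 4089 + 2884 = $6973
Alice: $3945 × 4089/6973 = $2313.37
Bob: $3945 × 2884/6973 = $1631.63
= Alice: $2313.37, Bob: $1631.63

Alice: $2313.37, Bob: $1631.63


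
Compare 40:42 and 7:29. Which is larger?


40/42 = 0.9524
7/29 = 0.2414
0.9524 > 0.2414, so 40:42 is greater
= 40:42

40:42


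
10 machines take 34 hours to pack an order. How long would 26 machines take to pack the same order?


Inverse proportion: x × y = constant
k = 10 × 34 = 340
y₂ = k / 26 = 340 / 26
= 13.08

13.08


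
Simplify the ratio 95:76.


GCD(95, 76) = 19
95/19 : 76/19
= 5:4

5:4


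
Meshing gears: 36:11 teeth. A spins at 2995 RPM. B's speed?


Gear ratio = 36:11 = 36:11
RPM_B = RPM_A × (teeth_A / teeth_B)
= 2995 × (36/11)
= 9801.8 RPM

9801.8 RPM


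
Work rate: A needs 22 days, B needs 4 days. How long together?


Rate of A = 1/22 per day
Rate of B = 1/4 per day
Combined rate = 1/22 + 1/4 = 26/88 ≈ 0.2955 per day
Days = 1 / combined rate = 88/26
≈ 3.38 days

3.38 days


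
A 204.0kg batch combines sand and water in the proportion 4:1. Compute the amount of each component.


Total parts = 4 + 1 = 5
sand: 204.0 × 4/5 = 163.2kg
water: 204.0 × 1/5 = 40.8kg
= 163.2kg and 40.8kg

163.2kg and 40.8kg


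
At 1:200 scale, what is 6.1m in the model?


Model size = real / scale
= 6.1 / 200
= 0.0305 m

0.0305 m


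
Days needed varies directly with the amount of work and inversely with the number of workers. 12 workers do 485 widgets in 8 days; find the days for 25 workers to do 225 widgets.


Days ∝ work / workers, so d₂ = d₁ × (m₁/m₂) × (w₂/w₁)
Workers factor (inverse): 12/25 = 0.4800
Work factor (direct): 225/485 ≈ 0.4639
d₂ = 8 × 12/25 × 225/485 = (8 × 12 × 225) / (25 × 485) = 21600/12125
≈ 1.78 days

1.78 days


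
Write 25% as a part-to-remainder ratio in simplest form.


25% means 25 parts out of 100; remainder = 75
Part : remainder = 25:75
GCD = 25
= 1:3

1:3


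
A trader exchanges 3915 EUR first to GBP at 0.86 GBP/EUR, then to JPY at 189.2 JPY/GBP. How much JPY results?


Step 1: 3915 EUR × 0.86 = 3366.90 GBP
Step 2: 3366.90 GBP × 189.2 = 637017.48 JPY
Implied rate EUR→JPY = 0.86 × 189.2 = 162.7120
= 637017.48 JPY

637017.48 JPY


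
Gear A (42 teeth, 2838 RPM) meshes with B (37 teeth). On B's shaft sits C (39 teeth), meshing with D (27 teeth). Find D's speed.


Stage 1: RPM_B = RPM_A × t_A/t_B = 2838 × 42/37 = 119196/37 ≈ 3221.51
B and C share a shaft → RPM_C = RPM_B
Stage 2: RPM_D = RPM_C × t_C/t_D = RPM_A × (t_A×t_C)/(t_B×t_D)
Overall ratio = (42×39)/(37×27) = 1638/999
RPM_D = 2838 × 1638/999 = 4648644/999
≈ 4653.30 RPM

4653.30 RPM


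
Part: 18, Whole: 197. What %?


Percentage = (part / whole) × 100
= (18 / 197) × 100
≈ 9.14%

9.14%


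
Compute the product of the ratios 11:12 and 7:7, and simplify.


Compound ratio = (11×7) : (12×7)
= 77:84
GCD = 7
= 11:12

11:12


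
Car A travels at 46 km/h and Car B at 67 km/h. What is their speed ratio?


Ratio = 46:67
GCD = 1
Simplified = 46:67
Time ratio (same distance) = 67:46
Speed ratio = 46:67

46:67


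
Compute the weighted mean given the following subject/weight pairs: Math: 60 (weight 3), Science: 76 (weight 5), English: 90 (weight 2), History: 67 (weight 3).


Numerator = 60×3 + 76×5 + 90×2 + 67×3
= 180 + 380 + 180 + 201
= 941
Total weight = 13
Weighted avg = 941/13
= 72.38

72.38


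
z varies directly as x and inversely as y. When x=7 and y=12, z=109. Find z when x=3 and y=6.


z = k·x/y
Solve for k using the known point: k = z·y/x = 109×12/7 = 1308/7 ≈ 186.8571
Now evaluate at x=3, y=6:
z = k × 3 / 6 = (1308 × 3) / (7 × 6) = 3924/42
≈ 93.4286

93.4286


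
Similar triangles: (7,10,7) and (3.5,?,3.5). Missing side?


Scale factor = 3.5/7 = 0.5
Missing side = 10 × 0.5
= 5.0

5.0


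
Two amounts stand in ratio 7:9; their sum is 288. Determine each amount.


Let A = 7k, B = 9k.
7k + 9k = 288
16k = 288 → k = 288/16 = 18
A = 7×18 = 126, B = 9×18 = 162
= A = 126, B = 162

A = 126, B = 162


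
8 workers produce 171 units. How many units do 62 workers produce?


Direct proportion: y/x = constant
k = 171/8 = 21.3750
y₂ = k × 62 = 171 × 62 / 8 = 10602/8
= 1325.25

1325.25


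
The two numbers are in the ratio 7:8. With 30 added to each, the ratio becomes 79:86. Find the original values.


Let A = 7k, B = 8k.
(7k + 30) / (8k + 30) = 79/86
Cross-multiply: 86(7k + 30) = 79(8k + 30)
602k + 2580 = 632k + 2370
602k - 632k = 2370 - 2580
-30k = -210
k = -210/-30 = 7
A = 7×7 = 49, B = 8×7 = 56
= A = 49, B = 56

A = 49, B = 56


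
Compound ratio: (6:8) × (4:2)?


Compound ratio = (6×4) : (8×2)
= 24:16
GCD = 8
= 3:2

3:2


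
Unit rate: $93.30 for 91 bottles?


Unit rate = total / quantity
= 93.30 / 91
= $1.03 per unit

$1.03 per unit


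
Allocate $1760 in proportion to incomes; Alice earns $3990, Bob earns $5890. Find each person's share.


Total income = 3990 + 5890 = $9880
Alice: $1760 × 3990/9880 = $710.77
Bob: $1760 × 5890/9880 = $1049.23
= Alice: $710.77, Bob: $1049.23

Alice: $710.77, Bob: $1049.23


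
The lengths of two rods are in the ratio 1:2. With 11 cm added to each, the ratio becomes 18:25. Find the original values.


Let A = 1k, B = 2k.
(1k + 11) / (2k + 11) = 18/25
Cross-multiply: 25(1k + 11) = 18(2k + 11)
25k + 275 = 36k + 198
25k - 36k = 198 - 275
-11k = -77
k = -77/-11 = 7
A = 1×7 = 7, B = 2×7 = 14
= A = 7, B = 14

A = 7, B = 14


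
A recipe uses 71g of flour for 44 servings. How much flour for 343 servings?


Direct proportion: y/x = constant
k = 71/44 ≈ 1.6136
y₂ = k × 343 = 71 × 343 / 44 = 24353/44
≈ 553.48

553.48


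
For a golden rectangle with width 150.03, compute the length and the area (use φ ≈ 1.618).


φ = (1 + √5) / 2 ≈ 1.618
Length = width × φ = 150.03 × 1.618 = 242.74854
≈ 242.75
Area = width × length = 150.03 × 242.74854 = 36419.5634562 ≈ 36419.56
= Length: 242.75, Area: 36419.56

Length: 242.75, Area: 36419.56


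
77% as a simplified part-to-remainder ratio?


77% means 77 parts out of 100; remainder = 23
Part : remainder = 77:23
GCD = 1
= 77:23

77:23


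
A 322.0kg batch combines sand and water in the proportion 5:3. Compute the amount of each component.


Total parts = 5 + 3 = 8
sand: 322.0 × 5/8 = 201.3kg
water: 322.0 × 3/8 = 120.8kg
= 201.3kg and 120.8kg

201.3kg and 120.8kg


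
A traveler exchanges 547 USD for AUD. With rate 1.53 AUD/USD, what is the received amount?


Amount × rate = 547 × 1.53
= 836.91 AUD

836.91 AUD


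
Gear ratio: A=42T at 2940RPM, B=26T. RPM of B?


Gear ratio = 42:26 = 21:13
RPM_B = RPM_A × (teeth_A / teeth_B)
= 2940 × (42/26)
= 4749.2 RPM

4749.2 RPM


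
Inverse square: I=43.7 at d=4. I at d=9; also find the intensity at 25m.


I₁d₁² = I₂d₂²
I at 9m = 43.7 × (4/9)² = 43.7 × 16/81 = 699.2/81 ≈ 8.6321
I at 25m = 43.7 × (4/25)² = 43.7 × 16/625 = 699.2/625 ≈ 1.1187
= 8.6321 and 1.1187

8.6321 and 1.1187


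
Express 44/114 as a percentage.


Percentage = (part / whole) × 100
= (44 / 114) × 100
≈ 38.60%

38.60%


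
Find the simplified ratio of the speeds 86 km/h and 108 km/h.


Ratio = 86:108
GCD = 2
Simplified = 43:54
Time ratio (same distance) = 54:43
Speed ratio = 43:54

43:54


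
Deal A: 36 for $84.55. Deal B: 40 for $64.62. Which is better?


Deal A: $84.55/36 = $2.3486/unit
Deal B: $64.62/40 = $1.6155/unit
B is cheaper per unit
= Deal B

Deal B


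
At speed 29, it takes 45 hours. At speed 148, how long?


Inverse proportion: x × y = constant
k = 29 × 45 = 1305
y₂ = k / 148 = 1305 / 148
= 8.82

8.82


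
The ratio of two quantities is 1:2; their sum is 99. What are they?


Let A = 1k, B = 2k.
1k + 2k = 99
3k = 99 → k = 99/3 = 33
A = 1×33 = 33, B = 2×33 = 66
= A = 33, B = 66

A = 33, B = 66


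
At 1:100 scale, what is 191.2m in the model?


Model size = real / scale
= 191.2 / 100
= 1.9120 m

1.9120 m


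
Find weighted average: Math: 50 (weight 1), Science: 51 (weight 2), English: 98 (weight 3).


Numerator = 50×1 + 51×2 + 98×3
= 50 + 102 + 294
= 446
Total weight = 6
Weighted avg = 446/6
= 74.33

74.33


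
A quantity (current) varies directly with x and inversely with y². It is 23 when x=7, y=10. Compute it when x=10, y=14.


z = k·x/y²
Solve for k using the known point: k = z·y²/x = 23×100/7 = 2300/7 ≈ 328.5714
Now evaluate at x=10, y=14:
z = k × 10 / 196 = (2300 × 10) / (7 × 196) = 23000/1372
≈ 16.7638

16.7638


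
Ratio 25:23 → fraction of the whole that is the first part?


Total parts = 25 + 23 = 48
First part: 25/48 = 25/48
= 25/48

25/48


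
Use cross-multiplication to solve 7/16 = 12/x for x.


Cross multiply: 7 × x = 16 × 12
7x = 192
x = 192 / 7
= 27.43

27.43


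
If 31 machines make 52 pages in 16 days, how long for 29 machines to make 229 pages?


Days ∝ work / workers, so d₂ = d₁ × (m₁/m₂) × (w₂/w₁)
Workers factor (inverse): 31/29 ≈ 1.0690
Work factor (direct): 229/52 ≈ 4.4038
d₂ = 16 × 31/29 × 229/52 = (16 × 31 × 229) / (29 × 52) = 113584/1508
≈ 75.32 days

75.32 days


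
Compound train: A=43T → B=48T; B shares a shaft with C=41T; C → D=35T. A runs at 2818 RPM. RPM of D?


Stage 1: RPM_B = RPM_A × t_A/t_B = 2818 × 43/48 = 121174/48 ≈ 2524.46
B and C share a shaft → RPM_C = RPM_B
Stage 2: RPM_D = RPM_C × t_C/t_D = RPM_A × (t_A×t_C)/(t_B×t_D)
Overall ratio = (43×41)/(48×35) = 1763/1680
RPM_D = 2818 × 1763/1680 = 4968134/1680
≈ 2957.22 RPM

2957.22 RPM


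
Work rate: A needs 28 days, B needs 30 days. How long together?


Rate of A = 1/28 per day
Rate of B = 1/30 per day
Combined rate = 1/28 + 1/30 = 58/840 ≈ 0.0690 per day
Days = 1 / combined rate = 840/58
≈ 14.48 days

14.48 days


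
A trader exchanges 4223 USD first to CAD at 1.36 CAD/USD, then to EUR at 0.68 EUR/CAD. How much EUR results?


Step 1: 4223 USD × 1.36 = 5743.28 CAD
Step 2: 5743.28 CAD × 0.68 = 3905.43 EUR
Implied rate USD→EUR = 1.36 × 0.68 = 0.9248
= 3905.43 EUR

3905.43 EUR


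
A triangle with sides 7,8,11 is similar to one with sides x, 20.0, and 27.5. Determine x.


Scale factor = 20.0/8 = 2.5
Missing side = 7 × 2.5
= 17.5

17.5


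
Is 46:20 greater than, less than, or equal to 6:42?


46/20 = 2.3000
6/42 = 0.1429
2.3000 > 0.1429, so 46:20 is greater
= greater than

greater than


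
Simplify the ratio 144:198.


GCD(144, 198) = 18
144/18 : 198/18
= 8:11

8:11


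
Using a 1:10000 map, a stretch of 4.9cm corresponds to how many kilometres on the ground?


Real distance = map distance × scale
= 4.9cm × 10000
= 49000 cm = 490.0 m
= 0.490 km

0.490 km


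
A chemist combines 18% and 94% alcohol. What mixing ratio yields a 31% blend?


Let x parts of 18% mix with y parts of 94%.
18x + 94y = 31(x + y)
18x + 94y = 31x + 31y
x(18 - 31) = y(31 - 94)
x/y = (94 - 31)/(31 - 18) = 63/13
Simplify: 63:13
= 63:13

63:13


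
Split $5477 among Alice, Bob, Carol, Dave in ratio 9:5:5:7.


Total parts = 9 + 5 + 5 + 7 = 26
Alice: 5477 × 9/26 = 1895.88
Bob: 5477 × 5/26 = 1053.27
Carol: 5477 × 5/26 = 1053.27
Dave: 5477 × 7/26 = 1474.58
= Alice: $1895.88, Bob: $1053.27, Carol: $1053.27, Dave: $1474.58

Alice: $1895.88, Bob: $1053.27, Carol: $1053.27, Dave: $1474.58


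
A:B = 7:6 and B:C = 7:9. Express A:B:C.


Match B: multiply A:B by 7 → 49:42
Multiply B:C by 6 → 42:54
Combined: 49:42:54
GCD = 1
= 49:42:54

49:42:54


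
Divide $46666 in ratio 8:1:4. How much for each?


Total parts = 8 + 1 + 4 = 13
Part 1: 46666 × 8/13 = 28717.54
Part 2: 46666 × 1/13 = 3589.69
Part 3: 46666 × 4/13 = 14358.77
= Part 1: $28717.54, Part 2: $3589.69, Part 3: $14358.77

Part 1: $28717.54, Part 2: $3589.69, Part 3: $14358.77


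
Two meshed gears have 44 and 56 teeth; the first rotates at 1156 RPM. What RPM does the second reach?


Gear ratio = 44:56 = 11:14
RPM_B = RPM_A × (teeth_A / teeth_B)
= 1156 × (44/56)
= 908.3 RPM

908.3 RPM


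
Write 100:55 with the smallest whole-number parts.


GCD(100, 55) = 5
100/5 : 55/5
= 20:11

20:11


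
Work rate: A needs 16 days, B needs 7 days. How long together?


Rate of A = 1/16 per day
Rate of B = 1/7 per day
Combined rate = 1/16 + 1/7 = 23/112 ≈ 0.2054 per day
Days = 1 / combined rate = 112/23
≈ 4.87 days

4.87 days


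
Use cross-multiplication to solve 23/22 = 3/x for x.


Cross multiply: 23 × x = 22 × 3
23x = 66
x = 66 / 23
= 2.87

2.87


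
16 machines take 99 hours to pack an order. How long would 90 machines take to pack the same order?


Inverse proportion: x × y = constant
k = 16 × 99 = 1584
y₂ = k / 90 = 1584 / 90
= 17.60

17.60


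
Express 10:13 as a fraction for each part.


Total parts = 10 + 13 = 23
First part: 10/23 = 10/23
Second part: 13/23 = 13/23
= 10/23 and 13/23

10/23 and 13/23


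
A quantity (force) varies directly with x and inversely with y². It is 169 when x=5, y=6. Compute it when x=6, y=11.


z = k·x/y²
Solve for k using the known point: k = z·y²/x = 169×36/5 = 6084/5 = 1216.8000
Now evaluate at x=6, y=11:
z = k × 6 / 121 = (6084 × 6) / (5 × 121) = 36504/605
≈ 60.3372

60.3372


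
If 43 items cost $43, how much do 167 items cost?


Direct proportion: y/x = constant
k = 43/43 = 1.0000
y₂ = k × 167 = 43 × 167 / 43 = 7181/43
= 167.00

167.00


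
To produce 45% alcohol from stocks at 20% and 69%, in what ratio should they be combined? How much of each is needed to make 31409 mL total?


Let x parts of 20% mix with y parts of 69%.
20x + 69y = 45(x + y)
20x + 69y = 45x + 45y
x(20 - 45) = y(45 - 69)
x/y = (69 - 45)/(45 - 20) = 24/25
Simplify: 24:25
Total parts = 49; one part = 31409/49 = 641.00 mL
20% solution: 24×641.00 = 15384.00 mL
69% solution: 25×641.00 = 16025.00 mL
= ratio 24:25; 15384.00 mL and 16025.00 mL

ratio 24:25; 15384.00 mL and 16025.00 mL


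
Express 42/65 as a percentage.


Percentage = (part / whole) × 100
= (42 / 65) × 100
≈ 64.62%

64.62%


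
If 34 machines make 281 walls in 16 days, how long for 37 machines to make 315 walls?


Days ∝ work / workers, so d₂ = d₁ × (m₁/m₂) × (w₂/w₁)
Workers factor (inverse): 34/37 ≈ 0.9189
Work factor (direct): 315/281 ≈ 1.1210
d₂ = 16 × 34/37 × 315/281 = (16 × 34 × 315) / (37 × 281) = 171360/10397
≈ 16.48 days

16.48 days


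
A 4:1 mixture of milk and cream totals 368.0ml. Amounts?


Total parts = 4 + 1 = 5
milk: 368.0 × 4/5 = 294.4ml
cream: 368.0 × 1/5 = 73.6ml
= 294.4ml and 73.6ml

294.4ml and 73.6ml


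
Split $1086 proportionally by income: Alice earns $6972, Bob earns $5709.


Total income = 6972 + 5709 = $12681
Alice: $1086 × 6972/12681 = $597.08
Bob: $1086 × 5709/12681 = $488.92
= Alice: $597.08, Bob: $488.92

Alice: $597.08, Bob: $488.92


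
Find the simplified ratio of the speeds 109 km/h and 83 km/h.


Ratio = 109:83
GCD = 1
Simplified = 109:83
Time ratio (same distance) = 83:109
Speed ratio = 109:83

109:83


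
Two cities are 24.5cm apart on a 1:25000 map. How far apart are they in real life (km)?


Real distance = map distance × scale
= 24.5cm × 25000
= 612500 cm = 6125.0 m
= 6.125 km

6.125 km


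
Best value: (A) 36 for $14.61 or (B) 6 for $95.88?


Deal A: $14.61/36 = $0.4058/unit
Deal B: $95.88/6 = $15.9800/unit
A is cheaper per unit
= Deal A

Deal A


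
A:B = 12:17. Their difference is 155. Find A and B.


Let A = 12k, B = 17k.
17k - 12k = 155
5k = 155 → k = 155/5 = 31
A = 12×31 = 372, B = 17×31 = 527
= A = 372, B = 527

A = 372, B = 527


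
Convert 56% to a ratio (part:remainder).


56% means 56 parts out of 100; remainder = 44
Part : remainder = 56:44
GCD = 4
= 14:11

14:11


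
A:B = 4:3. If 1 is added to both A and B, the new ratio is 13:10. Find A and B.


Let A = 4k, B = 3k.
(4k + 1) / (3k + 1) = 13/10
Cross-multiply: 10(4k + 1) = 13(3k + 1)
40k + 10 = 39k + 13
40k - 39k = 13 - 10
1k = 3
k = 3/1 = 3
A = 4×3 = 12, B = 3×3 = 9
= A = 12, B = 9

A = 12, B = 9


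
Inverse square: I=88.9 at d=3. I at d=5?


I₁d₁² = I₂d₂²
I₂ = I₁ × (d₁/d₂)²
= 88.9 × (3/5)²
= 88.9 × 9/25
= 800.1/25
= 32.0040

32.0040


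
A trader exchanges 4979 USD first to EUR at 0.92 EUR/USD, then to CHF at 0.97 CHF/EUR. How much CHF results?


Step 1: 4979 USD × 0.92 = 4580.68 EUR
Step 2: 4580.68 EUR × 0.97 = 4443.26 CHF
Implied rate USD→CHF = 0.92 × 0.97 = 0.8924
= 4443.26 CHF

4443.26 CHF


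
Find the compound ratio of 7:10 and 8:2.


Compound ratio = (7×8) : (10×2)
= 56:20
GCD = 4
= 14:5

14:5


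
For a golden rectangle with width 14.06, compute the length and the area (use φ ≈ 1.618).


φ = (1 + √5) / 2 ≈ 1.618
Length = width × φ = 14.06 × 1.618 = 22.74908
≈ 22.75
Area = width × length = 14.06 × 22.74908 = 319.8520648 ≈ 319.85
= Length: 22.75, Area: 319.85

Length: 22.75, Area: 319.85


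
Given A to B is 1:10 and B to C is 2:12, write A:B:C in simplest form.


Match B: multiply A:B by 2 → 2:20
Multiply B:C by 10 → 20:120
Combined: 2:20:120
GCD = 2
= 1:10:60

1:10:60


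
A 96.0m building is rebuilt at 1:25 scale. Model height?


Model size = real / scale
= 96.0 / 25
= 3.8400 m

3.8400 m


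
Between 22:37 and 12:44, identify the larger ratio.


22/37 = 0.5946
12/44 = 0.2727
0.5946 > 0.2727, so 22:37 is greater
= 22:37

22:37


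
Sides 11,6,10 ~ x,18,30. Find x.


Scale factor = 18/6 = 3
Missing side = 11 × 3
= 33.0

33.0


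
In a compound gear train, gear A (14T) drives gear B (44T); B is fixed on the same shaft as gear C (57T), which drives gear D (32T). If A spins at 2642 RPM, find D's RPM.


Stage 1: RPM_B = RPM_A × t_A/t_B = 2642 × 14/44 = 36988/44 ≈ 840.64
B and C share a shaft → RPM_C = RPM_B
Stage 2: RPM_D = RPM_C × t_C/t_D = RPM_A × (t_A×t_C)/(t_B×t_D)
Overall ratio = (14×57)/(44×32) = 798/1408
RPM_D = 2642 × 798/1408 = 2108316/1408
≈ 1497.38 RPM

1497.38 RPM


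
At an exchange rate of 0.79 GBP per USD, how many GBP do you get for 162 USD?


Amount × rate = 162 × 0.79
= 127.98 GBP

127.98 GBP


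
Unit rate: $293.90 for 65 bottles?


Unit rate = total / quantity
= 293.90 / 65
= $4.52 per unit

$4.52 per unit


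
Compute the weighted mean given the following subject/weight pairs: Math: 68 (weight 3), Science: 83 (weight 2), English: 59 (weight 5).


Numerator = 68×3 + 83×2 + 59×5
= 204 + 166 + 295
= 665
Total weight = 10
Weighted avg = 665/10
= 66.50

66.50


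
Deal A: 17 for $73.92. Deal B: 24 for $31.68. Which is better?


Deal A: $73.92/17 = $4.3482/unit
Deal B: $31.68/24 = $1.3200/unit
B is cheaper per unit
= Deal B

Deal B


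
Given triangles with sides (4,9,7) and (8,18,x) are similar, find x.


Scale factor = 8/4 = 2
Missing side = 7 × 2
= 14.0

14.0


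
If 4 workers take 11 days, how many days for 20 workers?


Inverse proportion: x × y = constant
k = 4 × 11 = 44
y₂ = k / 20 = 44 / 20
= 2.20

2.20


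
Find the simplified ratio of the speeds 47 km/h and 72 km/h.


Ratio = 47:72
GCD = 1
Simplified = 47:72
Time ratio (same distance) = 72:47
Speed ratio = 47:72

47:72


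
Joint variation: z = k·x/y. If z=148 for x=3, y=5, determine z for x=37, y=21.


z = k·x/y
Solve for k using the known point: k = z·y/x = 148×5/3 = 740/3 ≈ 246.6667
Now evaluate at x=37, y=21:
z = k × 37 / 21 = (740 × 37) / (3 × 21) = 27380/63
≈ 434.6032

434.6032


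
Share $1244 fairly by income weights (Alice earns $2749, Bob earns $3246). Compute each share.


Total income = 2749 + 3246 = $5995
Alice: $1244 × 2749/5995 = $570.43
Bob: $1244 × 3246/5995 = $673.57
= Alice: $570.43, Bob: $673.57

Alice: $570.43, Bob: $673.57


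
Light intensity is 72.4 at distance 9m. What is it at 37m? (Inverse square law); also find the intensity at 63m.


I₁d₁² = I₂d₂²
I at 37m = 72.4 × (9/37)² = 72.4 × 81/1369 = 5864.4/1369 ≈ 4.2837
I at 63m = 72.4 × (9/63)² = 72.4 × 81/3969 = 5864.4/3969 ≈ 1.4776
= 4.2837 and 1.4776

4.2837 and 1.4776


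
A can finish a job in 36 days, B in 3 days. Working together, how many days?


Rate of A = 1/36 per day
Rate of B = 1/3 per day
Combined rate = 1/36 + 1/3 = 39/108 ≈ 0.3611 per day
Days = 1 / combined rate = 108/39
≈ 2.77 days

2.77 days


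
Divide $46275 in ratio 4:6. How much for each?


Total parts = 4 + 6 = 10
Part 1: 46275 × 4/10 = 18510.00
Part 2: 46275 × 6/10 = 27765.00
= Part 1: $18510.00, Part 2: $27765.00

Part 1: $18510.00, Part 2: $27765.00


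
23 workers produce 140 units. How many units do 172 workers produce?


Direct proportion: y/x = constant
k = 140/23 ≈ 6.0870
y₂ = k × 172 = 140 × 172 / 23 = 24080/23
≈ 1046.96

1046.96


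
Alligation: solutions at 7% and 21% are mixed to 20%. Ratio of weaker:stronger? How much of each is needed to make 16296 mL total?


Let x parts of 7% mix with y parts of 21%.
7x + 21y = 20(x + y)
7x + 21y = 20x + 20y
x(7 - 20) = y(20 - 21)
x/y = (21 - 20)/(20 - 7) = 1/13
Simplify: 1:13
Total parts = 14; one part = 16296/14 = 1164.00 mL
7% solution: 1×1164.00 = 1164.00 mL
21% solution: 13×1164.00 = 15132.00 mL
= ratio 1:13; 1164.00 mL and 15132.00 mL

ratio 1:13; 1164.00 mL and 15132.00 mL


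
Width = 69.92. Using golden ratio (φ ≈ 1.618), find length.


φ = (1 + √5) / 2 ≈ 1.618
Length = width × φ = 69.92 × 1.618 = 113.13056
≈ 113.13

113.13


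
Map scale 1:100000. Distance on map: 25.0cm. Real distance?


Real distance = map distance × scale
= 25.0cm × 100000
= 2500000 cm = 25000.0 m
= 25.000 km

25.000 km


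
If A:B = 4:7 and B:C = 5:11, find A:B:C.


Match B: multiply A:B by 5 → 20:35
Multiply B:C by 7 → 35:77
Combined: 20:35:77
GCD = 1
= 20:35:77

20:35:77


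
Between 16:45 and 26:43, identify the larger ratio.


16/45 = 0.3556
26/43 = 0.6047
0.3556 < 0.6047, so 16:45 is less
= 26:43

26:43


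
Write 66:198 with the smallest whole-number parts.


GCD(66, 198) = 66
66/66 : 198/66
= 1:3

1:3


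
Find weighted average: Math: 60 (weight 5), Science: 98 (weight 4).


Numerator = 60×5 + 98×4
= 300 + 392
= 692
Total weight = 9
Weighted avg = 692/9
= 76.89

76.89


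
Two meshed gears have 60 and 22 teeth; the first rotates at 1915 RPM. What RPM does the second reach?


Gear ratio = 60:22 = 30:11
RPM_B = RPM_A × (teeth_A / teeth_B)
= 1915 × (60/22)
= 5222.7 RPM

5222.7 RPM


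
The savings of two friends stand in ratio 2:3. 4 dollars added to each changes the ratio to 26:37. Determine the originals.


Let A = 2k, B = 3k.
(2k + 4) / (3k + 4) = 26/37
Cross-multiply: 37(2k + 4) = 26(3k + 4)
74k + 148 = 78k + 104
74k - 78k = 104 - 148
-4k = -44
k = -44/-4 = 11
A = 2×11 = 22, B = 3×11 = 33
= A = 22, B = 33

A = 22, B = 33


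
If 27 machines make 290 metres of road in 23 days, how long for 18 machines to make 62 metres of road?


Days ∝ work / workers, so d₂ = d₁ × (m₁/m₂) × (w₂/w₁)
Workers factor (inverse): 27/18 = 1.5000
Work factor (direct): 62/290 ≈ 0.2138
d₂ = 23 × 27/18 × 62/290 = (23 × 27 × 62) / (18 × 290) = 38502/5220
≈ 7.38 days

7.38 days


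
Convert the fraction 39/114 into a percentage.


Percentage = (part / whole) × 100
= (39 / 114) × 100
≈ 34.21%

34.21%


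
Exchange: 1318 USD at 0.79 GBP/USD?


Amount × rate = 1318 × 0.79
= 1041.22 GBP

1041.22 GBP


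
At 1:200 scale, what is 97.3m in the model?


Model size = real / scale
= 97.3 / 200
= 0.4865 m

0.4865 m


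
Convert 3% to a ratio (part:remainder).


3% means 3 parts out of 100; remainder = 97
Part : remainder = 3:97
GCD = 1
= 3:97

3:97


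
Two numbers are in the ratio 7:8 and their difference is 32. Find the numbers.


Let A = 7k, B = 8k.
8k - 7k = 32
1k = 32 → k = 32/1 = 32
A = 7×32 = 224, B = 8×32 = 256
= A = 224, B = 256

A = 224, B = 256


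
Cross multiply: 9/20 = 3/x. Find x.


Cross multiply: 9 × x = 20 × 3
9x = 60
x = 60 / 9
= 6.67

6.67


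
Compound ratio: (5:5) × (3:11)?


Compound ratio = (5×3) : (5×11)
= 15:55
GCD = 5
= 3:11

3:11


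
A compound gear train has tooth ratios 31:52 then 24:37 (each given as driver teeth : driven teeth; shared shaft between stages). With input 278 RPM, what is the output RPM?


Stage 1: RPM_B = RPM_A × t_A/t_B = 278 × 31/52 = 8618/52 ≈ 165.73
B and C share a shaft → RPM_C = RPM_B
Stage 2: RPM_D = RPM_C × t_C/t_D = RPM_A × (t_A×t_C)/(t_B×t_D)
Overall ratio = (31×24)/(52×37) = 744/1924
RPM_D = 278 × 744/1924 = 206832/1924
≈ 107.50 RPM

107.50 RPM


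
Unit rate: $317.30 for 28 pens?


Unit rate = total / quantity
= 317.30 / 28
= $11.33 per unit

$11.33 per unit


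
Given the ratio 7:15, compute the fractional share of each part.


Total parts = 7 + 15 = 22
First part: 7/22 = 7/22
Second part: 15/22 = 15/22
= 7/22 and 15/22

7/22 and 15/22


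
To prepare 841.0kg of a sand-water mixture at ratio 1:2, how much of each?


Total parts = 1 + 2 = 3
sand: 841.0 × 1/3 = 280.3kg
water: 841.0 × 2/3 = 560.7kg
= 280.3kg and 560.7kg

280.3kg and 560.7kg


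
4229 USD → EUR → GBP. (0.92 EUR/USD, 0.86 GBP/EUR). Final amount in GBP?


Step 1: 4229 USD × 0.92 = 3890.68 EUR
Step 2: 3890.68 EUR × 0.86 = 3345.98 GBP
Implied rate USD→GBP = 0.92 × 0.86 = 0.7912
= 3345.98 GBP

3345.98 GBP


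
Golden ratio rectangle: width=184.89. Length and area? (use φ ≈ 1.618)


φ = (1 + √5) / 2 ≈ 1.618
Length = width × φ = 184.89 × 1.618 = 299.15202
≈ 299.15
Area = width × length = 184.89 × 299.15202 = 55310.2169778 ≈ 55310.22
= Length: 299.15, Area: 55310.22

Length: 299.15, Area: 55310.22


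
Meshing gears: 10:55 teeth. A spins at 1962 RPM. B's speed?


Gear ratio = 10:55 = 2:11
RPM_B = RPM_A × (teeth_A / teeth_B)
= 1962 × (10/55)
= 356.7 RPM

356.7 RPM


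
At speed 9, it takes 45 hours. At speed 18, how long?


Inverse proportion: x × y = constant
k = 9 × 45 = 405
y₂ = k / 18 = 405 / 18
= 22.50

22.50


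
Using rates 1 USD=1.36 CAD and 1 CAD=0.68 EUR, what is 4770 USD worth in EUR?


Step 1: 4770 USD × 1.36 = 6487.20 CAD
Step 2: 6487.20 CAD × 0.68 = 4411.30 EUR
Implied rate USD→EUR = 1.36 × 0.68 = 0.9248
= 4411.30 EUR

4411.30 EUR


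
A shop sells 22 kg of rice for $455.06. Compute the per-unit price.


Unit rate = total / quantity
= 455.06 / 22
= $20.68 per unit

$20.68 per unit


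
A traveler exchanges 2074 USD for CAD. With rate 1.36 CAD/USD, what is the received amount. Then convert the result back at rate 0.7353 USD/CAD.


Amount × rate = 2074 × 1.36 = 2820.64 CAD
Round-trip: 2820.64 × 0.7353 = 2074.02 USD
= 2820.64 CAD, then 2074.02 USD

2820.64 CAD, then 2074.02 USD


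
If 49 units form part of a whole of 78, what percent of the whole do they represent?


Percentage = (part / whole) × 100
= (49 / 78) × 100
≈ 62.82%

62.82%


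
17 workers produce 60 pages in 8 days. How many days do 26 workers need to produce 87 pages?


Days ∝ work / workers, so d₂ = d₁ × (m₁/m₂) × (w₂/w₁)
Workers factor (inverse): 17/26 ≈ 0.6538
Work factor (direct): 87/60 = 1.4500
d₂ = 8 × 17/26 × 87/60 = (8 × 17 × 87) / (26 × 60) = 11832/1560
≈ 7.58 days

7.58 days


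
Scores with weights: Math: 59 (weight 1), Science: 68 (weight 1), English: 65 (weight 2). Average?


Numerator = 59×1 + 68×1 + 65×2
= 59 + 68 + 130
= 257
Total weight = 4
Weighted avg = 257/4
= 64.25

64.25


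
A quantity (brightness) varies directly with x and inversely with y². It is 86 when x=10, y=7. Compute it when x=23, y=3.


z = k·x/y²
Solve for k using the known point: k = z·y²/x = 86×49/10 = 4214/10 = 421.4000
Now evaluate at x=23, y=3:
z = k × 23 / 9 = (4214 × 23) / (10 × 9) = 96922/90
≈ 1076.9111

1076.9111


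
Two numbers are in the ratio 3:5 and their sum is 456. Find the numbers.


Let A = 3k, B = 5k.
3k + 5k = 456
8k = 456 → k = 456/8 = 57
A = 3×57 = 171, B = 5×57 = 285
= A = 171, B = 285

A = 171, B = 285


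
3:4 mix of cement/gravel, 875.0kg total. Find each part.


Total parts = 3 + 4 = 7
cement: 875.0 × 3/7 = 375.0kg
gravel: 875.0 × 4/7 = 500.0kg
= 375.0kg and 500.0kg

375.0kg and 500.0kg


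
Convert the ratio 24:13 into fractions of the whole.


Total parts = 24 + 13 = 37
First part: 24/37 = 24/37
Second part: 13/37 = 13/37
= 24/37 and 13/37

24/37 and 13/37


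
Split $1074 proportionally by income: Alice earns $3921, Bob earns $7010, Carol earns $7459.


Total income = 3921 + 7010 + 7459 = $18390
Alice: $1074 × 3921/18390 = $228.99
Bob: $1074 × 7010/18390 = $409.39
Carol: $1074 × 7459/18390 = $435.62
= Alice: $228.99, Bob: $409.39, Carol: $435.62

Alice: $228.99, Bob: $409.39, Carol: $435.62


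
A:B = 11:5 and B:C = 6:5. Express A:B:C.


Match B: multiply A:B by 6 → 66:30
Multiply B:C by 5 → 30:25
Combined: 66:30:25
GCD = 1
= 66:30:25

66:30:25


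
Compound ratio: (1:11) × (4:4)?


Compound ratio = (1×4) : (11×4)
= 4:44
GCD = 4
= 1:11

1:11


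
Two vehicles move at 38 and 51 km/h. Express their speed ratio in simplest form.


Ratio = 38:51
GCD = 1
Simplified = 38:51
Time ratio (same distance) = 51:38
Speed ratio = 38:51

38:51


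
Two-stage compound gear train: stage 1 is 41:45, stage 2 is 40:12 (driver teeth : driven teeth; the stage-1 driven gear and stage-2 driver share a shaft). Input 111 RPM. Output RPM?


Stage 1: RPM_B = RPM_A × t_A/t_B = 111 × 41/45 = 4551/45 ≈ 101.13
B and C share a shaft → RPM_C = RPM_B
Stage 2: RPM_D = RPM_C × t_C/t_D = RPM_A × (t_A×t_C)/(t_B×t_D)
Overall ratio = (41×40)/(45×12) = 1640/540
RPM_D = 111 × 1640/540 = 182040/540
≈ 337.11 RPM

337.11 RPM


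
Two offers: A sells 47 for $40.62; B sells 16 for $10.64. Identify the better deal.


Deal A: $40.62/47 = $0.8643/unit
Deal B: $10.64/16 = $0.6650/unit
B is cheaper per unit
= Deal B

Deal B


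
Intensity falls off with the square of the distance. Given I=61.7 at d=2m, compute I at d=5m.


I₁d₁² = I₂d₂²
I₂ = I₁ × (d₁/d₂)²
= 61.7 × (2/5)²
= 61.7 × 4/25
= 246.8/25
= 9.8720

9.8720


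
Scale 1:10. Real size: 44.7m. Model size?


Model size = real / scale
= 44.7 / 10
= 4.4700 m

4.4700 m


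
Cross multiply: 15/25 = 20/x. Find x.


Cross multiply: 15 × x = 25 × 20
15x = 500
x = 500 / 15
= 33.33

33.33


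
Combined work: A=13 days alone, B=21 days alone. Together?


Rate of A = 1/13 per day
Rate of B = 1/21 per day
Combined rate = 1/13 + 1/21 = 34/273 ≈ 0.1245 per day
Days = 1 / combined rate = 273/34
≈ 8.03 days

8.03 days


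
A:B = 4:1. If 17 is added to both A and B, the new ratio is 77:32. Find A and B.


Let A = 4k, B = 1k.
(4k + 17) / (1k + 17) = 77/32
Cross-multiply: 32(4k + 17) = 77(1k + 17)
128k + 544 = 77k + 1309
128k - 77k = 1309 - 544
51k = 765
k = 765/51 = 15
A = 4×15 = 60, B = 1×15 = 15
= A = 60, B = 15

A = 60, B = 15


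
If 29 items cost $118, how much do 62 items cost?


Direct proportion: y/x = constant
k = 118/29 ≈ 4.0690
y₂ = k × 62 = 118 × 62 / 29 = 7316/29
≈ 252.28

252.28


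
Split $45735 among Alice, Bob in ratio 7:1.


Total parts = 7 + 1 = 8
Alice: 45735 × 7/8 = 40018.13
Bob: 45735 × 1/8 = 5716.88
= Alice: $40018.13, Bob: $5716.88

Alice: $40018.13, Bob: $5716.88


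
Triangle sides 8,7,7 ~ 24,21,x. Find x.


Scale factor = 24/8 = 3
Missing side = 7 × 3
= 21.0

21.0


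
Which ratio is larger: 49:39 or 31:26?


49/39 = 1.2564
31/26 = 1.1923
1.2564 > 1.1923, so 49:39 is greater
= 49:39

49:39


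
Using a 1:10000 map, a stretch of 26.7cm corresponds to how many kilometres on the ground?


Real distance = map distance × scale
= 26.7cm × 10000
= 267000 cm = 2670.0 m
= 2.670 km

2.670 km


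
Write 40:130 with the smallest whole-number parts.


GCD(40, 130) = 10
40/10 : 130/10
= 4:13

4:13


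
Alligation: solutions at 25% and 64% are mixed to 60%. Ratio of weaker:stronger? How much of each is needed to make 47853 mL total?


Let x parts of 25% mix with y parts of 64%.
25x + 64y = 60(x + y)
25x + 64y = 60x + 60y
x(25 - 60) = y(60 - 64)
x/y = (64 - 60)/(60 - 25) = 4/35
Simplify: 4:35
Total parts = 39; one part = 47853/39 = 1227.00 mL
25% solution: 4×1227.00 = 4908.00 mL
64% solution: 35×1227.00 = 42945.00 mL
= ratio 4:35; 4908.00 mL and 42945.00 mL

ratio 4:35; 4908.00 mL and 42945.00 mL


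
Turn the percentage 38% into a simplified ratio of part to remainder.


38% means 38 parts out of 100; remainder = 62
Part : remainder = 38:62
GCD = 2
= 19:31

19:31


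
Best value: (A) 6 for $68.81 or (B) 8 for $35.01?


Deal A: $68.81/6 = $11.4683/unit
Deal B: $35.01/8 = $4.3763/unit
B is cheaper per unit
= Deal B

Deal B


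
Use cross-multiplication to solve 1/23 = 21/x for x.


Cross multiply: 1 × x = 23 × 21
1x = 483
x = 483 / 1
= 483.00

483.00


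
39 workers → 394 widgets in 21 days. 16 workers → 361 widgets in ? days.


Days ∝ work / workers, so d₂ = d₁ × (m₁/m₂) × (w₂/w₁)
Workers factor (inverse): 39/16 = 2.4375
Work factor (direct): 361/394 ≈ 0.9162
d₂ = 21 × 39/16 × 361/394 = (21 × 39 × 361) / (16 × 394) = 295659/6304
≈ 46.90 days

46.90 days
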